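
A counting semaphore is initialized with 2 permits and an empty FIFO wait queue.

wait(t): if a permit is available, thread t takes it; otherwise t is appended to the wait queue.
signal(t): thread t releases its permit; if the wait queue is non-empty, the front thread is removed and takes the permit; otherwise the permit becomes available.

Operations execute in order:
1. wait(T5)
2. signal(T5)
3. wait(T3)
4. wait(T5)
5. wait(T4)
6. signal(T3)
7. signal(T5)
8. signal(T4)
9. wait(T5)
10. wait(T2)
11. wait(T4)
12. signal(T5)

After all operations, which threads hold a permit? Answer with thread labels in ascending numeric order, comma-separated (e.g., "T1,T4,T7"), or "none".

Answer: T2,T4

Derivation:
Step 1: wait(T5) -> count=1 queue=[] holders={T5}
Step 2: signal(T5) -> count=2 queue=[] holders={none}
Step 3: wait(T3) -> count=1 queue=[] holders={T3}
Step 4: wait(T5) -> count=0 queue=[] holders={T3,T5}
Step 5: wait(T4) -> count=0 queue=[T4] holders={T3,T5}
Step 6: signal(T3) -> count=0 queue=[] holders={T4,T5}
Step 7: signal(T5) -> count=1 queue=[] holders={T4}
Step 8: signal(T4) -> count=2 queue=[] holders={none}
Step 9: wait(T5) -> count=1 queue=[] holders={T5}
Step 10: wait(T2) -> count=0 queue=[] holders={T2,T5}
Step 11: wait(T4) -> count=0 queue=[T4] holders={T2,T5}
Step 12: signal(T5) -> count=0 queue=[] holders={T2,T4}
Final holders: T2,T4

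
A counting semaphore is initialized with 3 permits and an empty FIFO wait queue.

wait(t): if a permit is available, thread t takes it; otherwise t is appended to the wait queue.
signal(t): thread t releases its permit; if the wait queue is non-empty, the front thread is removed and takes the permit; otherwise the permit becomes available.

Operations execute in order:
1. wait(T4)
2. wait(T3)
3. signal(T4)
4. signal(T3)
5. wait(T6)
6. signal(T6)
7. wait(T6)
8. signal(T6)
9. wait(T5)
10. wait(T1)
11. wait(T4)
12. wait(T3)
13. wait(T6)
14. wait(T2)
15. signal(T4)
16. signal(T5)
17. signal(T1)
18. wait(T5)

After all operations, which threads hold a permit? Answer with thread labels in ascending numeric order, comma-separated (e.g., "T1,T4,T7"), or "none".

Step 1: wait(T4) -> count=2 queue=[] holders={T4}
Step 2: wait(T3) -> count=1 queue=[] holders={T3,T4}
Step 3: signal(T4) -> count=2 queue=[] holders={T3}
Step 4: signal(T3) -> count=3 queue=[] holders={none}
Step 5: wait(T6) -> count=2 queue=[] holders={T6}
Step 6: signal(T6) -> count=3 queue=[] holders={none}
Step 7: wait(T6) -> count=2 queue=[] holders={T6}
Step 8: signal(T6) -> count=3 queue=[] holders={none}
Step 9: wait(T5) -> count=2 queue=[] holders={T5}
Step 10: wait(T1) -> count=1 queue=[] holders={T1,T5}
Step 11: wait(T4) -> count=0 queue=[] holders={T1,T4,T5}
Step 12: wait(T3) -> count=0 queue=[T3] holders={T1,T4,T5}
Step 13: wait(T6) -> count=0 queue=[T3,T6] holders={T1,T4,T5}
Step 14: wait(T2) -> count=0 queue=[T3,T6,T2] holders={T1,T4,T5}
Step 15: signal(T4) -> count=0 queue=[T6,T2] holders={T1,T3,T5}
Step 16: signal(T5) -> count=0 queue=[T2] holders={T1,T3,T6}
Step 17: signal(T1) -> count=0 queue=[] holders={T2,T3,T6}
Step 18: wait(T5) -> count=0 queue=[T5] holders={T2,T3,T6}
Final holders: T2,T3,T6

Answer: T2,T3,T6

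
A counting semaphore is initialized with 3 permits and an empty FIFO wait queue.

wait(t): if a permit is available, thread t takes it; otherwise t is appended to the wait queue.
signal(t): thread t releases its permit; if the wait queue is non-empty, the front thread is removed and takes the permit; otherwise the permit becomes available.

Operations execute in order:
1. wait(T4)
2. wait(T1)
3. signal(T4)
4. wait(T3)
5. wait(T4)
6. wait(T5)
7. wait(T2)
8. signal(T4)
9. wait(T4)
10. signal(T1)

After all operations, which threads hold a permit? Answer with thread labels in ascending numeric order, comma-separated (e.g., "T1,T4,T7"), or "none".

Step 1: wait(T4) -> count=2 queue=[] holders={T4}
Step 2: wait(T1) -> count=1 queue=[] holders={T1,T4}
Step 3: signal(T4) -> count=2 queue=[] holders={T1}
Step 4: wait(T3) -> count=1 queue=[] holders={T1,T3}
Step 5: wait(T4) -> count=0 queue=[] holders={T1,T3,T4}
Step 6: wait(T5) -> count=0 queue=[T5] holders={T1,T3,T4}
Step 7: wait(T2) -> count=0 queue=[T5,T2] holders={T1,T3,T4}
Step 8: signal(T4) -> count=0 queue=[T2] holders={T1,T3,T5}
Step 9: wait(T4) -> count=0 queue=[T2,T4] holders={T1,T3,T5}
Step 10: signal(T1) -> count=0 queue=[T4] holders={T2,T3,T5}
Final holders: T2,T3,T5

Answer: T2,T3,T5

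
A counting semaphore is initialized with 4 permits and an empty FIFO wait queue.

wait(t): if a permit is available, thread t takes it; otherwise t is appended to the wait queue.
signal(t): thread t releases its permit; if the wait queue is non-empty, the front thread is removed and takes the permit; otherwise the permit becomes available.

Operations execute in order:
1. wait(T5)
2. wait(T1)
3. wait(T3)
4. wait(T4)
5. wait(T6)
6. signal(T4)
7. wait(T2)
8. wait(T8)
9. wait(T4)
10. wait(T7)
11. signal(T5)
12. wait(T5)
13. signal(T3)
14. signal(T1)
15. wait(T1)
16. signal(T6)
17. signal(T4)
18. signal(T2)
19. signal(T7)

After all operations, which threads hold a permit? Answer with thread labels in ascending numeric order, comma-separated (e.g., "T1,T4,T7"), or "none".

Answer: T1,T5,T8

Derivation:
Step 1: wait(T5) -> count=3 queue=[] holders={T5}
Step 2: wait(T1) -> count=2 queue=[] holders={T1,T5}
Step 3: wait(T3) -> count=1 queue=[] holders={T1,T3,T5}
Step 4: wait(T4) -> count=0 queue=[] holders={T1,T3,T4,T5}
Step 5: wait(T6) -> count=0 queue=[T6] holders={T1,T3,T4,T5}
Step 6: signal(T4) -> count=0 queue=[] holders={T1,T3,T5,T6}
Step 7: wait(T2) -> count=0 queue=[T2] holders={T1,T3,T5,T6}
Step 8: wait(T8) -> count=0 queue=[T2,T8] holders={T1,T3,T5,T6}
Step 9: wait(T4) -> count=0 queue=[T2,T8,T4] holders={T1,T3,T5,T6}
Step 10: wait(T7) -> count=0 queue=[T2,T8,T4,T7] holders={T1,T3,T5,T6}
Step 11: signal(T5) -> count=0 queue=[T8,T4,T7] holders={T1,T2,T3,T6}
Step 12: wait(T5) -> count=0 queue=[T8,T4,T7,T5] holders={T1,T2,T3,T6}
Step 13: signal(T3) -> count=0 queue=[T4,T7,T5] holders={T1,T2,T6,T8}
Step 14: signal(T1) -> count=0 queue=[T7,T5] holders={T2,T4,T6,T8}
Step 15: wait(T1) -> count=0 queue=[T7,T5,T1] holders={T2,T4,T6,T8}
Step 16: signal(T6) -> count=0 queue=[T5,T1] holders={T2,T4,T7,T8}
Step 17: signal(T4) -> count=0 queue=[T1] holders={T2,T5,T7,T8}
Step 18: signal(T2) -> count=0 queue=[] holders={T1,T5,T7,T8}
Step 19: signal(T7) -> count=1 queue=[] holders={T1,T5,T8}
Final holders: T1,T5,T8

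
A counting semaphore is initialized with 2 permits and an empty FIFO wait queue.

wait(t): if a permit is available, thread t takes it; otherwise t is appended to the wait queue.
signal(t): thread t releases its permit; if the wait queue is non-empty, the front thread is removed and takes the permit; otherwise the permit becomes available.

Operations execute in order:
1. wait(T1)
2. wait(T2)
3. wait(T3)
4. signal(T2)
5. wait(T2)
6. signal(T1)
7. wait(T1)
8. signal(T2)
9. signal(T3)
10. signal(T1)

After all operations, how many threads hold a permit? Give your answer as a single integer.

Answer: 0

Derivation:
Step 1: wait(T1) -> count=1 queue=[] holders={T1}
Step 2: wait(T2) -> count=0 queue=[] holders={T1,T2}
Step 3: wait(T3) -> count=0 queue=[T3] holders={T1,T2}
Step 4: signal(T2) -> count=0 queue=[] holders={T1,T3}
Step 5: wait(T2) -> count=0 queue=[T2] holders={T1,T3}
Step 6: signal(T1) -> count=0 queue=[] holders={T2,T3}
Step 7: wait(T1) -> count=0 queue=[T1] holders={T2,T3}
Step 8: signal(T2) -> count=0 queue=[] holders={T1,T3}
Step 9: signal(T3) -> count=1 queue=[] holders={T1}
Step 10: signal(T1) -> count=2 queue=[] holders={none}
Final holders: {none} -> 0 thread(s)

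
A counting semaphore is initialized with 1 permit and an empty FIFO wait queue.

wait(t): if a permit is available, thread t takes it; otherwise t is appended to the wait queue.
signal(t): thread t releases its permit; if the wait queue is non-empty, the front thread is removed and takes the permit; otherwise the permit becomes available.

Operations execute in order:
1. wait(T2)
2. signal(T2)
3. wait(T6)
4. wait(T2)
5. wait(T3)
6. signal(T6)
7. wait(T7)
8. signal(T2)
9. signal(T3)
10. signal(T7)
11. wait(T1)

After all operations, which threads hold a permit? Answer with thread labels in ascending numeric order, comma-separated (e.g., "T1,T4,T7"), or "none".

Step 1: wait(T2) -> count=0 queue=[] holders={T2}
Step 2: signal(T2) -> count=1 queue=[] holders={none}
Step 3: wait(T6) -> count=0 queue=[] holders={T6}
Step 4: wait(T2) -> count=0 queue=[T2] holders={T6}
Step 5: wait(T3) -> count=0 queue=[T2,T3] holders={T6}
Step 6: signal(T6) -> count=0 queue=[T3] holders={T2}
Step 7: wait(T7) -> count=0 queue=[T3,T7] holders={T2}
Step 8: signal(T2) -> count=0 queue=[T7] holders={T3}
Step 9: signal(T3) -> count=0 queue=[] holders={T7}
Step 10: signal(T7) -> count=1 queue=[] holders={none}
Step 11: wait(T1) -> count=0 queue=[] holders={T1}
Final holders: T1

Answer: T1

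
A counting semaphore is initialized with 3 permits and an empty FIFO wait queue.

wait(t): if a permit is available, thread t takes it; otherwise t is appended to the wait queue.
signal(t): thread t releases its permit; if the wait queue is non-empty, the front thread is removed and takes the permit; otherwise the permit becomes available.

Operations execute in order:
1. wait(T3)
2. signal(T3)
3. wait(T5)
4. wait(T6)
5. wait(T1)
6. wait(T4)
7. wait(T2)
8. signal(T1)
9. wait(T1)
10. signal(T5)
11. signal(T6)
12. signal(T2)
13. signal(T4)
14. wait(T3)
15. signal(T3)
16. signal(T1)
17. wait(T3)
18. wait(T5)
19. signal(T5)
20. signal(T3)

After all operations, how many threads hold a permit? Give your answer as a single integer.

Answer: 0

Derivation:
Step 1: wait(T3) -> count=2 queue=[] holders={T3}
Step 2: signal(T3) -> count=3 queue=[] holders={none}
Step 3: wait(T5) -> count=2 queue=[] holders={T5}
Step 4: wait(T6) -> count=1 queue=[] holders={T5,T6}
Step 5: wait(T1) -> count=0 queue=[] holders={T1,T5,T6}
Step 6: wait(T4) -> count=0 queue=[T4] holders={T1,T5,T6}
Step 7: wait(T2) -> count=0 queue=[T4,T2] holders={T1,T5,T6}
Step 8: signal(T1) -> count=0 queue=[T2] holders={T4,T5,T6}
Step 9: wait(T1) -> count=0 queue=[T2,T1] holders={T4,T5,T6}
Step 10: signal(T5) -> count=0 queue=[T1] holders={T2,T4,T6}
Step 11: signal(T6) -> count=0 queue=[] holders={T1,T2,T4}
Step 12: signal(T2) -> count=1 queue=[] holders={T1,T4}
Step 13: signal(T4) -> count=2 queue=[] holders={T1}
Step 14: wait(T3) -> count=1 queue=[] holders={T1,T3}
Step 15: signal(T3) -> count=2 queue=[] holders={T1}
Step 16: signal(T1) -> count=3 queue=[] holders={none}
Step 17: wait(T3) -> count=2 queue=[] holders={T3}
Step 18: wait(T5) -> count=1 queue=[] holders={T3,T5}
Step 19: signal(T5) -> count=2 queue=[] holders={T3}
Step 20: signal(T3) -> count=3 queue=[] holders={none}
Final holders: {none} -> 0 thread(s)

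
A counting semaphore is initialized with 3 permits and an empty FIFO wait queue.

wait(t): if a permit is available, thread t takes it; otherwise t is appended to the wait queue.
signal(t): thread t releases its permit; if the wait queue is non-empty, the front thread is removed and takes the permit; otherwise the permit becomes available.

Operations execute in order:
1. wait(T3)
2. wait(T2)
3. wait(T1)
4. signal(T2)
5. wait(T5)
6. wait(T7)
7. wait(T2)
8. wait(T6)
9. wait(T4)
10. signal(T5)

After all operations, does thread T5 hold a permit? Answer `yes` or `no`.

Step 1: wait(T3) -> count=2 queue=[] holders={T3}
Step 2: wait(T2) -> count=1 queue=[] holders={T2,T3}
Step 3: wait(T1) -> count=0 queue=[] holders={T1,T2,T3}
Step 4: signal(T2) -> count=1 queue=[] holders={T1,T3}
Step 5: wait(T5) -> count=0 queue=[] holders={T1,T3,T5}
Step 6: wait(T7) -> count=0 queue=[T7] holders={T1,T3,T5}
Step 7: wait(T2) -> count=0 queue=[T7,T2] holders={T1,T3,T5}
Step 8: wait(T6) -> count=0 queue=[T7,T2,T6] holders={T1,T3,T5}
Step 9: wait(T4) -> count=0 queue=[T7,T2,T6,T4] holders={T1,T3,T5}
Step 10: signal(T5) -> count=0 queue=[T2,T6,T4] holders={T1,T3,T7}
Final holders: {T1,T3,T7} -> T5 not in holders

Answer: no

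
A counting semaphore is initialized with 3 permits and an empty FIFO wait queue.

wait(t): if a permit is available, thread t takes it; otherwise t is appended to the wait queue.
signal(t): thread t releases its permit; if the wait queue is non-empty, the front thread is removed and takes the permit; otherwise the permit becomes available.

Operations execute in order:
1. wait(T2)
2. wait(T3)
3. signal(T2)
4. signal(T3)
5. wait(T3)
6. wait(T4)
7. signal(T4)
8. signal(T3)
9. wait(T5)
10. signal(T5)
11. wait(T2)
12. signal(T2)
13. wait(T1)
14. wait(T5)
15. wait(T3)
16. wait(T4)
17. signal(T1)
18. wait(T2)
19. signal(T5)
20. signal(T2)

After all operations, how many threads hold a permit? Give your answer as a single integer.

Step 1: wait(T2) -> count=2 queue=[] holders={T2}
Step 2: wait(T3) -> count=1 queue=[] holders={T2,T3}
Step 3: signal(T2) -> count=2 queue=[] holders={T3}
Step 4: signal(T3) -> count=3 queue=[] holders={none}
Step 5: wait(T3) -> count=2 queue=[] holders={T3}
Step 6: wait(T4) -> count=1 queue=[] holders={T3,T4}
Step 7: signal(T4) -> count=2 queue=[] holders={T3}
Step 8: signal(T3) -> count=3 queue=[] holders={none}
Step 9: wait(T5) -> count=2 queue=[] holders={T5}
Step 10: signal(T5) -> count=3 queue=[] holders={none}
Step 11: wait(T2) -> count=2 queue=[] holders={T2}
Step 12: signal(T2) -> count=3 queue=[] holders={none}
Step 13: wait(T1) -> count=2 queue=[] holders={T1}
Step 14: wait(T5) -> count=1 queue=[] holders={T1,T5}
Step 15: wait(T3) -> count=0 queue=[] holders={T1,T3,T5}
Step 16: wait(T4) -> count=0 queue=[T4] holders={T1,T3,T5}
Step 17: signal(T1) -> count=0 queue=[] holders={T3,T4,T5}
Step 18: wait(T2) -> count=0 queue=[T2] holders={T3,T4,T5}
Step 19: signal(T5) -> count=0 queue=[] holders={T2,T3,T4}
Step 20: signal(T2) -> count=1 queue=[] holders={T3,T4}
Final holders: {T3,T4} -> 2 thread(s)

Answer: 2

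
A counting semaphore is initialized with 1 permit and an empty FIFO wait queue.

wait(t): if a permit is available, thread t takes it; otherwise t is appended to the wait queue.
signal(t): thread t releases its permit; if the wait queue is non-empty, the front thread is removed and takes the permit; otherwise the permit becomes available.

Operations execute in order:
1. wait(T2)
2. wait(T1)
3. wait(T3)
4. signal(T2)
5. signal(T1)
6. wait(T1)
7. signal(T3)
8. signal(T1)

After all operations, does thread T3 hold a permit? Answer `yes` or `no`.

Step 1: wait(T2) -> count=0 queue=[] holders={T2}
Step 2: wait(T1) -> count=0 queue=[T1] holders={T2}
Step 3: wait(T3) -> count=0 queue=[T1,T3] holders={T2}
Step 4: signal(T2) -> count=0 queue=[T3] holders={T1}
Step 5: signal(T1) -> count=0 queue=[] holders={T3}
Step 6: wait(T1) -> count=0 queue=[T1] holders={T3}
Step 7: signal(T3) -> count=0 queue=[] holders={T1}
Step 8: signal(T1) -> count=1 queue=[] holders={none}
Final holders: {none} -> T3 not in holders

Answer: no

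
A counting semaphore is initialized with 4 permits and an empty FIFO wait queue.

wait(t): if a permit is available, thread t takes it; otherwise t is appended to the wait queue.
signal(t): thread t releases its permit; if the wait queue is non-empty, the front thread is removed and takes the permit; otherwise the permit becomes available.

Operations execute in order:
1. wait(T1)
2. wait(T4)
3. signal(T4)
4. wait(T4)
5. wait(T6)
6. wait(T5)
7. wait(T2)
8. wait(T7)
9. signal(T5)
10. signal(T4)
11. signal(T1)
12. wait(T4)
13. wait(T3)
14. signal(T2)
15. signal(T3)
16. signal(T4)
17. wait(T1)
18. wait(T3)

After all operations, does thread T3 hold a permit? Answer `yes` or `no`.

Answer: yes

Derivation:
Step 1: wait(T1) -> count=3 queue=[] holders={T1}
Step 2: wait(T4) -> count=2 queue=[] holders={T1,T4}
Step 3: signal(T4) -> count=3 queue=[] holders={T1}
Step 4: wait(T4) -> count=2 queue=[] holders={T1,T4}
Step 5: wait(T6) -> count=1 queue=[] holders={T1,T4,T6}
Step 6: wait(T5) -> count=0 queue=[] holders={T1,T4,T5,T6}
Step 7: wait(T2) -> count=0 queue=[T2] holders={T1,T4,T5,T6}
Step 8: wait(T7) -> count=0 queue=[T2,T7] holders={T1,T4,T5,T6}
Step 9: signal(T5) -> count=0 queue=[T7] holders={T1,T2,T4,T6}
Step 10: signal(T4) -> count=0 queue=[] holders={T1,T2,T6,T7}
Step 11: signal(T1) -> count=1 queue=[] holders={T2,T6,T7}
Step 12: wait(T4) -> count=0 queue=[] holders={T2,T4,T6,T7}
Step 13: wait(T3) -> count=0 queue=[T3] holders={T2,T4,T6,T7}
Step 14: signal(T2) -> count=0 queue=[] holders={T3,T4,T6,T7}
Step 15: signal(T3) -> count=1 queue=[] holders={T4,T6,T7}
Step 16: signal(T4) -> count=2 queue=[] holders={T6,T7}
Step 17: wait(T1) -> count=1 queue=[] holders={T1,T6,T7}
Step 18: wait(T3) -> count=0 queue=[] holders={T1,T3,T6,T7}
Final holders: {T1,T3,T6,T7} -> T3 in holders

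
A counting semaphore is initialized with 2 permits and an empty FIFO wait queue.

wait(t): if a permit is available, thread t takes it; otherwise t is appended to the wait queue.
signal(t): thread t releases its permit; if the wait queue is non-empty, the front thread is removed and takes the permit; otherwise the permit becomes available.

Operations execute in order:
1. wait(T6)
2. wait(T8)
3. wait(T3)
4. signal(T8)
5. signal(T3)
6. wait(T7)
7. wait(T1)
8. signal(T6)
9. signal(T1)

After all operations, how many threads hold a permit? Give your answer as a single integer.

Step 1: wait(T6) -> count=1 queue=[] holders={T6}
Step 2: wait(T8) -> count=0 queue=[] holders={T6,T8}
Step 3: wait(T3) -> count=0 queue=[T3] holders={T6,T8}
Step 4: signal(T8) -> count=0 queue=[] holders={T3,T6}
Step 5: signal(T3) -> count=1 queue=[] holders={T6}
Step 6: wait(T7) -> count=0 queue=[] holders={T6,T7}
Step 7: wait(T1) -> count=0 queue=[T1] holders={T6,T7}
Step 8: signal(T6) -> count=0 queue=[] holders={T1,T7}
Step 9: signal(T1) -> count=1 queue=[] holders={T7}
Final holders: {T7} -> 1 thread(s)

Answer: 1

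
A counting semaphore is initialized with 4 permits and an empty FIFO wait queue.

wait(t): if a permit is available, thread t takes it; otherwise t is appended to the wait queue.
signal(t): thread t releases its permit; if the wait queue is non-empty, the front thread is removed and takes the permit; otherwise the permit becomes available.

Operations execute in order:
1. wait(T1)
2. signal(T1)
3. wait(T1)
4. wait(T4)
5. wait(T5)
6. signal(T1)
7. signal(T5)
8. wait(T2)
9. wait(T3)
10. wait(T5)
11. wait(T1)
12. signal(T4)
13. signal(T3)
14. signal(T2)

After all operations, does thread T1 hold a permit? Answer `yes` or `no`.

Step 1: wait(T1) -> count=3 queue=[] holders={T1}
Step 2: signal(T1) -> count=4 queue=[] holders={none}
Step 3: wait(T1) -> count=3 queue=[] holders={T1}
Step 4: wait(T4) -> count=2 queue=[] holders={T1,T4}
Step 5: wait(T5) -> count=1 queue=[] holders={T1,T4,T5}
Step 6: signal(T1) -> count=2 queue=[] holders={T4,T5}
Step 7: signal(T5) -> count=3 queue=[] holders={T4}
Step 8: wait(T2) -> count=2 queue=[] holders={T2,T4}
Step 9: wait(T3) -> count=1 queue=[] holders={T2,T3,T4}
Step 10: wait(T5) -> count=0 queue=[] holders={T2,T3,T4,T5}
Step 11: wait(T1) -> count=0 queue=[T1] holders={T2,T3,T4,T5}
Step 12: signal(T4) -> count=0 queue=[] holders={T1,T2,T3,T5}
Step 13: signal(T3) -> count=1 queue=[] holders={T1,T2,T5}
Step 14: signal(T2) -> count=2 queue=[] holders={T1,T5}
Final holders: {T1,T5} -> T1 in holders

Answer: yes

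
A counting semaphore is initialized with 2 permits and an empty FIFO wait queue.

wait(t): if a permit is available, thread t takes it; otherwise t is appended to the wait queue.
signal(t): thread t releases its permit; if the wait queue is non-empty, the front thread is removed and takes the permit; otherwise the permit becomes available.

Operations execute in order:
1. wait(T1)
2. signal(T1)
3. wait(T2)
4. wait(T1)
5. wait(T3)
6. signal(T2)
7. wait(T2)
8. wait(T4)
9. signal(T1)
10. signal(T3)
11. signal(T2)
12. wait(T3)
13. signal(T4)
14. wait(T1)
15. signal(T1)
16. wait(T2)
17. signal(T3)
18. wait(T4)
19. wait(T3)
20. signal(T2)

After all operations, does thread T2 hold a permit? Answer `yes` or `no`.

Step 1: wait(T1) -> count=1 queue=[] holders={T1}
Step 2: signal(T1) -> count=2 queue=[] holders={none}
Step 3: wait(T2) -> count=1 queue=[] holders={T2}
Step 4: wait(T1) -> count=0 queue=[] holders={T1,T2}
Step 5: wait(T3) -> count=0 queue=[T3] holders={T1,T2}
Step 6: signal(T2) -> count=0 queue=[] holders={T1,T3}
Step 7: wait(T2) -> count=0 queue=[T2] holders={T1,T3}
Step 8: wait(T4) -> count=0 queue=[T2,T4] holders={T1,T3}
Step 9: signal(T1) -> count=0 queue=[T4] holders={T2,T3}
Step 10: signal(T3) -> count=0 queue=[] holders={T2,T4}
Step 11: signal(T2) -> count=1 queue=[] holders={T4}
Step 12: wait(T3) -> count=0 queue=[] holders={T3,T4}
Step 13: signal(T4) -> count=1 queue=[] holders={T3}
Step 14: wait(T1) -> count=0 queue=[] holders={T1,T3}
Step 15: signal(T1) -> count=1 queue=[] holders={T3}
Step 16: wait(T2) -> count=0 queue=[] holders={T2,T3}
Step 17: signal(T3) -> count=1 queue=[] holders={T2}
Step 18: wait(T4) -> count=0 queue=[] holders={T2,T4}
Step 19: wait(T3) -> count=0 queue=[T3] holders={T2,T4}
Step 20: signal(T2) -> count=0 queue=[] holders={T3,T4}
Final holders: {T3,T4} -> T2 not in holders

Answer: no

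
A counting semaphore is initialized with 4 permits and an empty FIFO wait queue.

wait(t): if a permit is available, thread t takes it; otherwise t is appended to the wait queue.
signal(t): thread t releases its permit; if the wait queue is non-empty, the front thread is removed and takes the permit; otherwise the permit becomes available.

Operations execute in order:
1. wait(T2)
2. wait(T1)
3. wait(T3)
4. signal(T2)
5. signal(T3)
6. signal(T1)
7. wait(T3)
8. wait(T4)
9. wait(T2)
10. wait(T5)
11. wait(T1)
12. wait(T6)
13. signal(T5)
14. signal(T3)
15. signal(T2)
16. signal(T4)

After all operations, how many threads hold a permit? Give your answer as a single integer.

Answer: 2

Derivation:
Step 1: wait(T2) -> count=3 queue=[] holders={T2}
Step 2: wait(T1) -> count=2 queue=[] holders={T1,T2}
Step 3: wait(T3) -> count=1 queue=[] holders={T1,T2,T3}
Step 4: signal(T2) -> count=2 queue=[] holders={T1,T3}
Step 5: signal(T3) -> count=3 queue=[] holders={T1}
Step 6: signal(T1) -> count=4 queue=[] holders={none}
Step 7: wait(T3) -> count=3 queue=[] holders={T3}
Step 8: wait(T4) -> count=2 queue=[] holders={T3,T4}
Step 9: wait(T2) -> count=1 queue=[] holders={T2,T3,T4}
Step 10: wait(T5) -> count=0 queue=[] holders={T2,T3,T4,T5}
Step 11: wait(T1) -> count=0 queue=[T1] holders={T2,T3,T4,T5}
Step 12: wait(T6) -> count=0 queue=[T1,T6] holders={T2,T3,T4,T5}
Step 13: signal(T5) -> count=0 queue=[T6] holders={T1,T2,T3,T4}
Step 14: signal(T3) -> count=0 queue=[] holders={T1,T2,T4,T6}
Step 15: signal(T2) -> count=1 queue=[] holders={T1,T4,T6}
Step 16: signal(T4) -> count=2 queue=[] holders={T1,T6}
Final holders: {T1,T6} -> 2 thread(s)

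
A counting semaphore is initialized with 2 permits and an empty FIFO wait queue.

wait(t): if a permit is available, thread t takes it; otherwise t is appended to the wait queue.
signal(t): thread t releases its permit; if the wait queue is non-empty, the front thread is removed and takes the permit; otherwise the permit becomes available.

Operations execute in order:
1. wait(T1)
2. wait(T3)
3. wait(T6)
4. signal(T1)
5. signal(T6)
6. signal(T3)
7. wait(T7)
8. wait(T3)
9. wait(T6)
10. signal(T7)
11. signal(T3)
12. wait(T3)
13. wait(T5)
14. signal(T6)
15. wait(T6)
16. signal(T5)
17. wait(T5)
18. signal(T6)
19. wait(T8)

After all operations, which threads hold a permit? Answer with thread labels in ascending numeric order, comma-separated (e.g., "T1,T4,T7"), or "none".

Step 1: wait(T1) -> count=1 queue=[] holders={T1}
Step 2: wait(T3) -> count=0 queue=[] holders={T1,T3}
Step 3: wait(T6) -> count=0 queue=[T6] holders={T1,T3}
Step 4: signal(T1) -> count=0 queue=[] holders={T3,T6}
Step 5: signal(T6) -> count=1 queue=[] holders={T3}
Step 6: signal(T3) -> count=2 queue=[] holders={none}
Step 7: wait(T7) -> count=1 queue=[] holders={T7}
Step 8: wait(T3) -> count=0 queue=[] holders={T3,T7}
Step 9: wait(T6) -> count=0 queue=[T6] holders={T3,T7}
Step 10: signal(T7) -> count=0 queue=[] holders={T3,T6}
Step 11: signal(T3) -> count=1 queue=[] holders={T6}
Step 12: wait(T3) -> count=0 queue=[] holders={T3,T6}
Step 13: wait(T5) -> count=0 queue=[T5] holders={T3,T6}
Step 14: signal(T6) -> count=0 queue=[] holders={T3,T5}
Step 15: wait(T6) -> count=0 queue=[T6] holders={T3,T5}
Step 16: signal(T5) -> count=0 queue=[] holders={T3,T6}
Step 17: wait(T5) -> count=0 queue=[T5] holders={T3,T6}
Step 18: signal(T6) -> count=0 queue=[] holders={T3,T5}
Step 19: wait(T8) -> count=0 queue=[T8] holders={T3,T5}
Final holders: T3,T5

Answer: T3,T5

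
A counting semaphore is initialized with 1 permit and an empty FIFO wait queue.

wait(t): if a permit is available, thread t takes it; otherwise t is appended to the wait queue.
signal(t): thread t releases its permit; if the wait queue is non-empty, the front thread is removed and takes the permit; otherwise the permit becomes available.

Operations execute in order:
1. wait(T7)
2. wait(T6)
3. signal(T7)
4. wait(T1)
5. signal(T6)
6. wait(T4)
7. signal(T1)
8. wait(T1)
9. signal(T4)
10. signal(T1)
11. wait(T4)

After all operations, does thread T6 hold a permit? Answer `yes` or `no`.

Step 1: wait(T7) -> count=0 queue=[] holders={T7}
Step 2: wait(T6) -> count=0 queue=[T6] holders={T7}
Step 3: signal(T7) -> count=0 queue=[] holders={T6}
Step 4: wait(T1) -> count=0 queue=[T1] holders={T6}
Step 5: signal(T6) -> count=0 queue=[] holders={T1}
Step 6: wait(T4) -> count=0 queue=[T4] holders={T1}
Step 7: signal(T1) -> count=0 queue=[] holders={T4}
Step 8: wait(T1) -> count=0 queue=[T1] holders={T4}
Step 9: signal(T4) -> count=0 queue=[] holders={T1}
Step 10: signal(T1) -> count=1 queue=[] holders={none}
Step 11: wait(T4) -> count=0 queue=[] holders={T4}
Final holders: {T4} -> T6 not in holders

Answer: no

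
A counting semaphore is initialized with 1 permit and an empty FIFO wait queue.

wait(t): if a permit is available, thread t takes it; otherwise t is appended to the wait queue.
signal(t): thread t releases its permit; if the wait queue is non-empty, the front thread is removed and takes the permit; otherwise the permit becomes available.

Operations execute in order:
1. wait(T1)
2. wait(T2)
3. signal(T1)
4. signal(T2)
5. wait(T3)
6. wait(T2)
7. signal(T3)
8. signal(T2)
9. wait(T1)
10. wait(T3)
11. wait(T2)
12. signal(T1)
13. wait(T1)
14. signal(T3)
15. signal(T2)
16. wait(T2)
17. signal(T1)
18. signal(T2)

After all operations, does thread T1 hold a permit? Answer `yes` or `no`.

Answer: no

Derivation:
Step 1: wait(T1) -> count=0 queue=[] holders={T1}
Step 2: wait(T2) -> count=0 queue=[T2] holders={T1}
Step 3: signal(T1) -> count=0 queue=[] holders={T2}
Step 4: signal(T2) -> count=1 queue=[] holders={none}
Step 5: wait(T3) -> count=0 queue=[] holders={T3}
Step 6: wait(T2) -> count=0 queue=[T2] holders={T3}
Step 7: signal(T3) -> count=0 queue=[] holders={T2}
Step 8: signal(T2) -> count=1 queue=[] holders={none}
Step 9: wait(T1) -> count=0 queue=[] holders={T1}
Step 10: wait(T3) -> count=0 queue=[T3] holders={T1}
Step 11: wait(T2) -> count=0 queue=[T3,T2] holders={T1}
Step 12: signal(T1) -> count=0 queue=[T2] holders={T3}
Step 13: wait(T1) -> count=0 queue=[T2,T1] holders={T3}
Step 14: signal(T3) -> count=0 queue=[T1] holders={T2}
Step 15: signal(T2) -> count=0 queue=[] holders={T1}
Step 16: wait(T2) -> count=0 queue=[T2] holders={T1}
Step 17: signal(T1) -> count=0 queue=[] holders={T2}
Step 18: signal(T2) -> count=1 queue=[] holders={none}
Final holders: {none} -> T1 not in holders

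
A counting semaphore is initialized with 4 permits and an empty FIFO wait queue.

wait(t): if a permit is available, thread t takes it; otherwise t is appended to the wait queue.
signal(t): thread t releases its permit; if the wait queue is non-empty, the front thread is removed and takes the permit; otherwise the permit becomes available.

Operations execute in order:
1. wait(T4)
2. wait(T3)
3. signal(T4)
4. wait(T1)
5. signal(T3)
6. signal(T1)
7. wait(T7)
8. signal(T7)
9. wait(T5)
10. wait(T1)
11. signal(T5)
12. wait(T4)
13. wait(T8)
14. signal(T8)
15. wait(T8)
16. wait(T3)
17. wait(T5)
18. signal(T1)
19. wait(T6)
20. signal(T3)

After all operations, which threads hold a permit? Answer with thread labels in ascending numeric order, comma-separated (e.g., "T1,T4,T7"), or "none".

Step 1: wait(T4) -> count=3 queue=[] holders={T4}
Step 2: wait(T3) -> count=2 queue=[] holders={T3,T4}
Step 3: signal(T4) -> count=3 queue=[] holders={T3}
Step 4: wait(T1) -> count=2 queue=[] holders={T1,T3}
Step 5: signal(T3) -> count=3 queue=[] holders={T1}
Step 6: signal(T1) -> count=4 queue=[] holders={none}
Step 7: wait(T7) -> count=3 queue=[] holders={T7}
Step 8: signal(T7) -> count=4 queue=[] holders={none}
Step 9: wait(T5) -> count=3 queue=[] holders={T5}
Step 10: wait(T1) -> count=2 queue=[] holders={T1,T5}
Step 11: signal(T5) -> count=3 queue=[] holders={T1}
Step 12: wait(T4) -> count=2 queue=[] holders={T1,T4}
Step 13: wait(T8) -> count=1 queue=[] holders={T1,T4,T8}
Step 14: signal(T8) -> count=2 queue=[] holders={T1,T4}
Step 15: wait(T8) -> count=1 queue=[] holders={T1,T4,T8}
Step 16: wait(T3) -> count=0 queue=[] holders={T1,T3,T4,T8}
Step 17: wait(T5) -> count=0 queue=[T5] holders={T1,T3,T4,T8}
Step 18: signal(T1) -> count=0 queue=[] holders={T3,T4,T5,T8}
Step 19: wait(T6) -> count=0 queue=[T6] holders={T3,T4,T5,T8}
Step 20: signal(T3) -> count=0 queue=[] holders={T4,T5,T6,T8}
Final holders: T4,T5,T6,T8

Answer: T4,T5,T6,T8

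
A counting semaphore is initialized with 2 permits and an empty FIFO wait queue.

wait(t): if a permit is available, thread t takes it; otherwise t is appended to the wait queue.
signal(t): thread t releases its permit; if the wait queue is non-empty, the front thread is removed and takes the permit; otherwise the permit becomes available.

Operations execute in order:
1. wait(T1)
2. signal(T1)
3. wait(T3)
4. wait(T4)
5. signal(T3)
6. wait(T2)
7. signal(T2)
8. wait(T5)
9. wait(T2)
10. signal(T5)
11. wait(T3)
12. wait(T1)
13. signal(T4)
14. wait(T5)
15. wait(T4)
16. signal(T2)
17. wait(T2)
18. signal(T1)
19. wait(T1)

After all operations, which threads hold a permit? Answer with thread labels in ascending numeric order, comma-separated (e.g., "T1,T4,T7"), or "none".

Answer: T3,T5

Derivation:
Step 1: wait(T1) -> count=1 queue=[] holders={T1}
Step 2: signal(T1) -> count=2 queue=[] holders={none}
Step 3: wait(T3) -> count=1 queue=[] holders={T3}
Step 4: wait(T4) -> count=0 queue=[] holders={T3,T4}
Step 5: signal(T3) -> count=1 queue=[] holders={T4}
Step 6: wait(T2) -> count=0 queue=[] holders={T2,T4}
Step 7: signal(T2) -> count=1 queue=[] holders={T4}
Step 8: wait(T5) -> count=0 queue=[] holders={T4,T5}
Step 9: wait(T2) -> count=0 queue=[T2] holders={T4,T5}
Step 10: signal(T5) -> count=0 queue=[] holders={T2,T4}
Step 11: wait(T3) -> count=0 queue=[T3] holders={T2,T4}
Step 12: wait(T1) -> count=0 queue=[T3,T1] holders={T2,T4}
Step 13: signal(T4) -> count=0 queue=[T1] holders={T2,T3}
Step 14: wait(T5) -> count=0 queue=[T1,T5] holders={T2,T3}
Step 15: wait(T4) -> count=0 queue=[T1,T5,T4] holders={T2,T3}
Step 16: signal(T2) -> count=0 queue=[T5,T4] holders={T1,T3}
Step 17: wait(T2) -> count=0 queue=[T5,T4,T2] holders={T1,T3}
Step 18: signal(T1) -> count=0 queue=[T4,T2] holders={T3,T5}
Step 19: wait(T1) -> count=0 queue=[T4,T2,T1] holders={T3,T5}
Final holders: T3,T5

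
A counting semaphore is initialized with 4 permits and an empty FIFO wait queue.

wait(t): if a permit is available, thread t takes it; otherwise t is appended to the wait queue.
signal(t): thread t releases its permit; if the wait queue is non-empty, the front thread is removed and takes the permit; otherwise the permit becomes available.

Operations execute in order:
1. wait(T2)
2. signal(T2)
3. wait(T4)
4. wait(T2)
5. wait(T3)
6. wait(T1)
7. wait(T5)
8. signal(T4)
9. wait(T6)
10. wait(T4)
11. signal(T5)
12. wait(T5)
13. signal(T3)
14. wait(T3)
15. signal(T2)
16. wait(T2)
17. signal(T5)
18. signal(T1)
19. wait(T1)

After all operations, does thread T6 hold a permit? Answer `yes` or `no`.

Step 1: wait(T2) -> count=3 queue=[] holders={T2}
Step 2: signal(T2) -> count=4 queue=[] holders={none}
Step 3: wait(T4) -> count=3 queue=[] holders={T4}
Step 4: wait(T2) -> count=2 queue=[] holders={T2,T4}
Step 5: wait(T3) -> count=1 queue=[] holders={T2,T3,T4}
Step 6: wait(T1) -> count=0 queue=[] holders={T1,T2,T3,T4}
Step 7: wait(T5) -> count=0 queue=[T5] holders={T1,T2,T3,T4}
Step 8: signal(T4) -> count=0 queue=[] holders={T1,T2,T3,T5}
Step 9: wait(T6) -> count=0 queue=[T6] holders={T1,T2,T3,T5}
Step 10: wait(T4) -> count=0 queue=[T6,T4] holders={T1,T2,T3,T5}
Step 11: signal(T5) -> count=0 queue=[T4] holders={T1,T2,T3,T6}
Step 12: wait(T5) -> count=0 queue=[T4,T5] holders={T1,T2,T3,T6}
Step 13: signal(T3) -> count=0 queue=[T5] holders={T1,T2,T4,T6}
Step 14: wait(T3) -> count=0 queue=[T5,T3] holders={T1,T2,T4,T6}
Step 15: signal(T2) -> count=0 queue=[T3] holders={T1,T4,T5,T6}
Step 16: wait(T2) -> count=0 queue=[T3,T2] holders={T1,T4,T5,T6}
Step 17: signal(T5) -> count=0 queue=[T2] holders={T1,T3,T4,T6}
Step 18: signal(T1) -> count=0 queue=[] holders={T2,T3,T4,T6}
Step 19: wait(T1) -> count=0 queue=[T1] holders={T2,T3,T4,T6}
Final holders: {T2,T3,T4,T6} -> T6 in holders

Answer: yes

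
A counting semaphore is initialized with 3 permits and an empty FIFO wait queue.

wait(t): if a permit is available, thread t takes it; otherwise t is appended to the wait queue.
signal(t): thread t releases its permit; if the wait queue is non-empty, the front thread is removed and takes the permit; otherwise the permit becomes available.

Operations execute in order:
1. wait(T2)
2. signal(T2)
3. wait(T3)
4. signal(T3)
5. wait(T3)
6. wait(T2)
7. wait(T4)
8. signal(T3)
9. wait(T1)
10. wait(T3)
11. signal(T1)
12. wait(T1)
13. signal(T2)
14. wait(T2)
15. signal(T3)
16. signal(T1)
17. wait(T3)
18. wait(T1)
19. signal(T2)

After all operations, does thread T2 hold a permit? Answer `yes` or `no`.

Step 1: wait(T2) -> count=2 queue=[] holders={T2}
Step 2: signal(T2) -> count=3 queue=[] holders={none}
Step 3: wait(T3) -> count=2 queue=[] holders={T3}
Step 4: signal(T3) -> count=3 queue=[] holders={none}
Step 5: wait(T3) -> count=2 queue=[] holders={T3}
Step 6: wait(T2) -> count=1 queue=[] holders={T2,T3}
Step 7: wait(T4) -> count=0 queue=[] holders={T2,T3,T4}
Step 8: signal(T3) -> count=1 queue=[] holders={T2,T4}
Step 9: wait(T1) -> count=0 queue=[] holders={T1,T2,T4}
Step 10: wait(T3) -> count=0 queue=[T3] holders={T1,T2,T4}
Step 11: signal(T1) -> count=0 queue=[] holders={T2,T3,T4}
Step 12: wait(T1) -> count=0 queue=[T1] holders={T2,T3,T4}
Step 13: signal(T2) -> count=0 queue=[] holders={T1,T3,T4}
Step 14: wait(T2) -> count=0 queue=[T2] holders={T1,T3,T4}
Step 15: signal(T3) -> count=0 queue=[] holders={T1,T2,T4}
Step 16: signal(T1) -> count=1 queue=[] holders={T2,T4}
Step 17: wait(T3) -> count=0 queue=[] holders={T2,T3,T4}
Step 18: wait(T1) -> count=0 queue=[T1] holders={T2,T3,T4}
Step 19: signal(T2) -> count=0 queue=[] holders={T1,T3,T4}
Final holders: {T1,T3,T4} -> T2 not in holders

Answer: no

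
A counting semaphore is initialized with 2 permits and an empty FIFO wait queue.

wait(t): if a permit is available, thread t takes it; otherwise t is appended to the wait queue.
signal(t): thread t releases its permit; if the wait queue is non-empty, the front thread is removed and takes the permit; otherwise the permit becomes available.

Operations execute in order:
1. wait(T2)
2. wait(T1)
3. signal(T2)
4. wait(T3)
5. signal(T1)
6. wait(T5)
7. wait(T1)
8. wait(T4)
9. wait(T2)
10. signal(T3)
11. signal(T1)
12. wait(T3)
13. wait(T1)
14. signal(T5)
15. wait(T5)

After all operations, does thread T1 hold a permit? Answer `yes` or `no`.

Step 1: wait(T2) -> count=1 queue=[] holders={T2}
Step 2: wait(T1) -> count=0 queue=[] holders={T1,T2}
Step 3: signal(T2) -> count=1 queue=[] holders={T1}
Step 4: wait(T3) -> count=0 queue=[] holders={T1,T3}
Step 5: signal(T1) -> count=1 queue=[] holders={T3}
Step 6: wait(T5) -> count=0 queue=[] holders={T3,T5}
Step 7: wait(T1) -> count=0 queue=[T1] holders={T3,T5}
Step 8: wait(T4) -> count=0 queue=[T1,T4] holders={T3,T5}
Step 9: wait(T2) -> count=0 queue=[T1,T4,T2] holders={T3,T5}
Step 10: signal(T3) -> count=0 queue=[T4,T2] holders={T1,T5}
Step 11: signal(T1) -> count=0 queue=[T2] holders={T4,T5}
Step 12: wait(T3) -> count=0 queue=[T2,T3] holders={T4,T5}
Step 13: wait(T1) -> count=0 queue=[T2,T3,T1] holders={T4,T5}
Step 14: signal(T5) -> count=0 queue=[T3,T1] holders={T2,T4}
Step 15: wait(T5) -> count=0 queue=[T3,T1,T5] holders={T2,T4}
Final holders: {T2,T4} -> T1 not in holders

Answer: no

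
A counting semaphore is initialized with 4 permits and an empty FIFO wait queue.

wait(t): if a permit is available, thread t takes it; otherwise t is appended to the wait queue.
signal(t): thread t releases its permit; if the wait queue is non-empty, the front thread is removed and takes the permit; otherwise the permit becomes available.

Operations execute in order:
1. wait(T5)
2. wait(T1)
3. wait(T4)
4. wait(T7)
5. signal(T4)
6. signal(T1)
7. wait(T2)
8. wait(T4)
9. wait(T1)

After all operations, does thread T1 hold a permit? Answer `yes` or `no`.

Answer: no

Derivation:
Step 1: wait(T5) -> count=3 queue=[] holders={T5}
Step 2: wait(T1) -> count=2 queue=[] holders={T1,T5}
Step 3: wait(T4) -> count=1 queue=[] holders={T1,T4,T5}
Step 4: wait(T7) -> count=0 queue=[] holders={T1,T4,T5,T7}
Step 5: signal(T4) -> count=1 queue=[] holders={T1,T5,T7}
Step 6: signal(T1) -> count=2 queue=[] holders={T5,T7}
Step 7: wait(T2) -> count=1 queue=[] holders={T2,T5,T7}
Step 8: wait(T4) -> count=0 queue=[] holders={T2,T4,T5,T7}
Step 9: wait(T1) -> count=0 queue=[T1] holders={T2,T4,T5,T7}
Final holders: {T2,T4,T5,T7} -> T1 not in holders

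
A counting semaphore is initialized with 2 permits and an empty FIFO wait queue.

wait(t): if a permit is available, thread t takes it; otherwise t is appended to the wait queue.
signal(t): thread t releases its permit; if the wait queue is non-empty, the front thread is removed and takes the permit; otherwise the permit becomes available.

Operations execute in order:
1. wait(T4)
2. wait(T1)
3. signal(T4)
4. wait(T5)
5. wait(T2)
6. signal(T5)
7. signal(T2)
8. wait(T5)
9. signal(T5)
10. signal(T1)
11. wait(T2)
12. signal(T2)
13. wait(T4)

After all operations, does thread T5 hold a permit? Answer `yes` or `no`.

Answer: no

Derivation:
Step 1: wait(T4) -> count=1 queue=[] holders={T4}
Step 2: wait(T1) -> count=0 queue=[] holders={T1,T4}
Step 3: signal(T4) -> count=1 queue=[] holders={T1}
Step 4: wait(T5) -> count=0 queue=[] holders={T1,T5}
Step 5: wait(T2) -> count=0 queue=[T2] holders={T1,T5}
Step 6: signal(T5) -> count=0 queue=[] holders={T1,T2}
Step 7: signal(T2) -> count=1 queue=[] holders={T1}
Step 8: wait(T5) -> count=0 queue=[] holders={T1,T5}
Step 9: signal(T5) -> count=1 queue=[] holders={T1}
Step 10: signal(T1) -> count=2 queue=[] holders={none}
Step 11: wait(T2) -> count=1 queue=[] holders={T2}
Step 12: signal(T2) -> count=2 queue=[] holders={none}
Step 13: wait(T4) -> count=1 queue=[] holders={T4}
Final holders: {T4} -> T5 not in holders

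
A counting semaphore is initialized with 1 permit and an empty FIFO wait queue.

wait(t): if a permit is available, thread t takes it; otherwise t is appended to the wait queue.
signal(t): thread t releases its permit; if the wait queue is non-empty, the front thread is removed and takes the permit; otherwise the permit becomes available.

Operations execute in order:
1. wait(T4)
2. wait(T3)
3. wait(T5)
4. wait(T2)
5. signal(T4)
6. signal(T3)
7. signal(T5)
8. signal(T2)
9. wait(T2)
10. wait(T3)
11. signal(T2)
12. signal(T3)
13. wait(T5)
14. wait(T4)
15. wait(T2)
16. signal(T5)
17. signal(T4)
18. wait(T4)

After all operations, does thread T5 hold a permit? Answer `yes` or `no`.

Step 1: wait(T4) -> count=0 queue=[] holders={T4}
Step 2: wait(T3) -> count=0 queue=[T3] holders={T4}
Step 3: wait(T5) -> count=0 queue=[T3,T5] holders={T4}
Step 4: wait(T2) -> count=0 queue=[T3,T5,T2] holders={T4}
Step 5: signal(T4) -> count=0 queue=[T5,T2] holders={T3}
Step 6: signal(T3) -> count=0 queue=[T2] holders={T5}
Step 7: signal(T5) -> count=0 queue=[] holders={T2}
Step 8: signal(T2) -> count=1 queue=[] holders={none}
Step 9: wait(T2) -> count=0 queue=[] holders={T2}
Step 10: wait(T3) -> count=0 queue=[T3] holders={T2}
Step 11: signal(T2) -> count=0 queue=[] holders={T3}
Step 12: signal(T3) -> count=1 queue=[] holders={none}
Step 13: wait(T5) -> count=0 queue=[] holders={T5}
Step 14: wait(T4) -> count=0 queue=[T4] holders={T5}
Step 15: wait(T2) -> count=0 queue=[T4,T2] holders={T5}
Step 16: signal(T5) -> count=0 queue=[T2] holders={T4}
Step 17: signal(T4) -> count=0 queue=[] holders={T2}
Step 18: wait(T4) -> count=0 queue=[T4] holders={T2}
Final holders: {T2} -> T5 not in holders

Answer: no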